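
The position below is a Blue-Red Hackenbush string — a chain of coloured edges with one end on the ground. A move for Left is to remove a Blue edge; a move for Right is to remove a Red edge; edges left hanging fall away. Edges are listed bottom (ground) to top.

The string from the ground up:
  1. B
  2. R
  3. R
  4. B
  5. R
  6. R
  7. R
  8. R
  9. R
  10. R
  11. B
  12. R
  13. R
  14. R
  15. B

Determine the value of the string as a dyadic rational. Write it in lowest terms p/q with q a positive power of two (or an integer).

4131/16384

Build val(s[:k]) for k = 1..15, string s = B R R B R R R R R R B R R R B.
val_1 [B]  L=[0]  R=[·]  = 1
val_2 [BR]  L=[0]  R=[1]  = 1/2
val_3 [BRR]  L=[0]  R=[1/2; 1]  = 1/4
val_4 [BRRB]  L=[0; 1/4]  R=[1/2; 1]  = 3/8
val_5 [BRRBR]  L=[0; 1/4]  R=[3/8; 1/2; 1]  = 5/16
val_6 [BRRBRR]  L=[0; 1/4]  R=[5/16; 3/8; 1/2; 1]  = 9/32
val_7 [BRRBRRR]  L=[0; 1/4]  R=[9/32; 5/16; 3/8; 1/2; 1]  = 17/64
val_8 [BRRBRRRR]  L=[0; 1/4]  R=[17/64; 9/32; 5/16; 3/8; 1/2; 1]  = 33/128
val_9 [BRRBRRRRR]  L=[0; 1/4]  R=[33/128; 17/64; 9/32; 5/16; 3/8; 1/2; 1]  = 65/256
val_10 [BRRBRRRRRR]  L=[0; 1/4]  R=[65/256; 33/128; 17/64; 9/32; 5/16; 3/8; 1/2; 1]  = 129/512
val_11 [BRRBRRRRRRB]  L=[0; 1/4; 129/512]  R=[65/256; 33/128; 17/64; 9/32; 5/16; 3/8; 1/2; 1]  = 259/1024
val_12 [BRRBRRRRRRBR]  L=[0; 1/4; 129/512]  R=[259/1024; 65/256; 33/128; 17/64; 9/32; 5/16; 3/8; 1/2; 1]  = 517/2048
val_13 [BRRBRRRRRRBRR]  L=[0; 1/4; 129/512]  R=[517/2048; 259/1024; 65/256; 33/128; 17/64; 9/32; 5/16; 3/8; 1/2; 1]  = 1033/4096
val_14 [BRRBRRRRRRBRRR]  L=[0; 1/4; 129/512]  R=[1033/4096; 517/2048; 259/1024; 65/256; 33/128; 17/64; 9/32; 5/16; 3/8; 1/2; 1]  = 2065/8192
val_15 [BRRBRRRRRRBRRRB]  L=[0; 1/4; 129/512; 2065/8192]  R=[1033/4096; 517/2048; 259/1024; 65/256; 33/128; 17/64; 9/32; 5/16; 3/8; 1/2; 1]  = 4131/16384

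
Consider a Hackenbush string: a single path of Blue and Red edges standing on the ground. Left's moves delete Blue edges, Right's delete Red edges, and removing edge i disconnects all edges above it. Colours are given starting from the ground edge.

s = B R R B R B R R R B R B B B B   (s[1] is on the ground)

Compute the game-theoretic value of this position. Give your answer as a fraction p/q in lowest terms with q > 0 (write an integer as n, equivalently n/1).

5215/16384

value_1 [B]  L=[0]  R=[∅]  => 1
value_2 [BR]  L=[0]  R=[1]  => 1/2
value_3 [BRR]  L=[0]  R=[1/2,1]  => 1/4
value_4 [BRRB]  L=[0,1/4]  R=[1/2,1]  => 3/8
value_5 [BRRBR]  L=[0,1/4]  R=[3/8,1/2,1]  => 5/16
value_6 [BRRBRB]  L=[0,1/4,5/16]  R=[3/8,1/2,1]  => 11/32
value_7 [BRRBRBR]  L=[0,1/4,5/16]  R=[11/32,3/8,1/2,1]  => 21/64
value_8 [BRRBRBRR]  L=[0,1/4,5/16]  R=[21/64,11/32,3/8,1/2,1]  => 41/128
value_9 [BRRBRBRRR]  L=[0,1/4,5/16]  R=[41/128,21/64,11/32,3/8,1/2,1]  => 81/256
value_10 [BRRBRBRRRB]  L=[0,1/4,5/16,81/256]  R=[41/128,21/64,11/32,3/8,1/2,1]  => 163/512
value_11 [BRRBRBRRRBR]  L=[0,1/4,5/16,81/256]  R=[163/512,41/128,21/64,11/32,3/8,1/2,1]  => 325/1024
value_12 [BRRBRBRRRBRB]  L=[0,1/4,5/16,81/256,325/1024]  R=[163/512,41/128,21/64,11/32,3/8,1/2,1]  => 651/2048
value_13 [BRRBRBRRRBRBB]  L=[0,1/4,5/16,81/256,325/1024,651/2048]  R=[163/512,41/128,21/64,11/32,3/8,1/2,1]  => 1303/4096
value_14 [BRRBRBRRRBRBBB]  L=[0,1/4,5/16,81/256,325/1024,651/2048,1303/4096]  R=[163/512,41/128,21/64,11/32,3/8,1/2,1]  => 2607/8192
value_15 [BRRBRBRRRBRBBBB]  L=[0,1/4,5/16,81/256,325/1024,651/2048,1303/4096,2607/8192]  R=[163/512,41/128,21/64,11/32,3/8,1/2,1]  => 5215/16384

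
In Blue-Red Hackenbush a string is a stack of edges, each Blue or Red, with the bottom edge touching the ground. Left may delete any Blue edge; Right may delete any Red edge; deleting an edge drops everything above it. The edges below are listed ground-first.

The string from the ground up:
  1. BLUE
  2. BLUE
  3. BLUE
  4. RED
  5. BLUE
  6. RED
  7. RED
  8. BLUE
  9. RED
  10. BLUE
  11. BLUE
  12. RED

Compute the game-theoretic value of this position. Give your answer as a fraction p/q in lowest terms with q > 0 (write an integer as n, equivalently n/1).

Build g(s[:k]) for k = 1..12, string s = BLUE BLUE BLUE RED BLUE RED RED BLUE RED BLUE BLUE RED.
B: Left { 0 }, Right { · } → simplest 1
BB: Left { 0,1 }, Right { · } → simplest 2
BBB: Left { 0,1,2 }, Right { · } → simplest 3
BBBR: Left { 0,1,2 }, Right { 3 } → simplest 5/2
BBBRB: Left { 0,1,2,5/2 }, Right { 3 } → simplest 11/4
BBBRBR: Left { 0,1,2,5/2 }, Right { 11/4,3 } → simplest 21/8
BBBRBRR: Left { 0,1,2,5/2 }, Right { 21/8,11/4,3 } → simplest 41/16
BBBRBRRB: Left { 0,1,2,5/2,41/16 }, Right { 21/8,11/4,3 } → simplest 83/32
BBBRBRRBR: Left { 0,1,2,5/2,41/16 }, Right { 83/32,21/8,11/4,3 } → simplest 165/64
BBBRBRRBRB: Left { 0,1,2,5/2,41/16,165/64 }, Right { 83/32,21/8,11/4,3 } → simplest 331/128
BBBRBRRBRBB: Left { 0,1,2,5/2,41/16,165/64,331/128 }, Right { 83/32,21/8,11/4,3 } → simplest 663/256
BBBRBRRBRBBR: Left { 0,1,2,5/2,41/16,165/64,331/128 }, Right { 663/256,83/32,21/8,11/4,3 } → simplest 1325/512

1325/512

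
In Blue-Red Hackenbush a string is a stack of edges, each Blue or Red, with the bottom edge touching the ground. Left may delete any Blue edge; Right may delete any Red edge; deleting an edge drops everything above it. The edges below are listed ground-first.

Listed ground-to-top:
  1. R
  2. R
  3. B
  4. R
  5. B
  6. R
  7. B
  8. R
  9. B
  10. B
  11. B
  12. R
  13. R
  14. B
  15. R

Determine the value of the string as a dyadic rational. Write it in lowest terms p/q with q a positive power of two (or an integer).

-13595/8192

1 of 15 · R · max L −∞ · min R 0 so -1
2 of 15 · RR · max L −∞ · min R -1 so -2
3 of 15 · RRB · max L -2 · min R -1 so -3/2
4 of 15 · RRBR · max L -2 · min R -3/2 so -7/4
5 of 15 · RRBRB · max L -7/4 · min R -3/2 so -13/8
6 of 15 · RRBRBR · max L -7/4 · min R -13/8 so -27/16
7 of 15 · RRBRBRB · max L -27/16 · min R -13/8 so -53/32
8 of 15 · RRBRBRBR · max L -27/16 · min R -53/32 so -107/64
9 of 15 · RRBRBRBRB · max L -107/64 · min R -53/32 so -213/128
10 of 15 · RRBRBRBRBB · max L -213/128 · min R -53/32 so -425/256
11 of 15 · RRBRBRBRBBB · max L -425/256 · min R -53/32 so -849/512
12 of 15 · RRBRBRBRBBBR · max L -425/256 · min R -849/512 so -1699/1024
13 of 15 · RRBRBRBRBBBRR · max L -425/256 · min R -1699/1024 so -3399/2048
14 of 15 · RRBRBRBRBBBRRB · max L -3399/2048 · min R -1699/1024 so -6797/4096
15 of 15 · RRBRBRBRBBBRRBR · max L -3399/2048 · min R -6797/4096 so -13595/8192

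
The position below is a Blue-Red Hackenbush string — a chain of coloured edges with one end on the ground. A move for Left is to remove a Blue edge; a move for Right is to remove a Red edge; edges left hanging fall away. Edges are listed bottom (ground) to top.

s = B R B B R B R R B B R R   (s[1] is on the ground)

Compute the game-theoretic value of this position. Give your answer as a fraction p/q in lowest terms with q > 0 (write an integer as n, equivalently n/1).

g(B) = { 0 | ∅ } => 1
g(BR) = { 0 | 1 } => 1/2
g(BRB) = { 0,1/2 | 1 } => 3/4
g(BRBB) = { 0,1/2,3/4 | 1 } => 7/8
g(BRBBR) = { 0,1/2,3/4 | 7/8,1 } => 13/16
g(BRBBRB) = { 0,1/2,3/4,13/16 | 7/8,1 } => 27/32
g(BRBBRBR) = { 0,1/2,3/4,13/16 | 27/32,7/8,1 } => 53/64
g(BRBBRBRR) = { 0,1/2,3/4,13/16 | 53/64,27/32,7/8,1 } => 105/128
g(BRBBRBRRB) = { 0,1/2,3/4,13/16,105/128 | 53/64,27/32,7/8,1 } => 211/256
g(BRBBRBRRBB) = { 0,1/2,3/4,13/16,105/128,211/256 | 53/64,27/32,7/8,1 } => 423/512
g(BRBBRBRRBBR) = { 0,1/2,3/4,13/16,105/128,211/256 | 423/512,53/64,27/32,7/8,1 } => 845/1024
g(BRBBRBRRBBRR) = { 0,1/2,3/4,13/16,105/128,211/256 | 845/1024,423/512,53/64,27/32,7/8,1 } => 1689/2048

1689/2048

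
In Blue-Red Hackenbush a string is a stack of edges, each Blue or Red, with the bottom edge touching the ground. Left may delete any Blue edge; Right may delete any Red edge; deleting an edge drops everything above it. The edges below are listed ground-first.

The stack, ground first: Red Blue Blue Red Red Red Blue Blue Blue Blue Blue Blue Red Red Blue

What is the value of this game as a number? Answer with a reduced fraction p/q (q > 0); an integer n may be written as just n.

-7181/16384

value_1 [R]  L=[]  R=[0]  => -1
value_2 [RB]  L=[-1]  R=[0]  => -1/2
value_3 [RBB]  L=[-1,-1/2]  R=[0]  => -1/4
value_4 [RBBR]  L=[-1,-1/2]  R=[-1/4,0]  => -3/8
value_5 [RBBRR]  L=[-1,-1/2]  R=[-3/8,-1/4,0]  => -7/16
value_6 [RBBRRR]  L=[-1,-1/2]  R=[-7/16,-3/8,-1/4,0]  => -15/32
value_7 [RBBRRRB]  L=[-1,-1/2,-15/32]  R=[-7/16,-3/8,-1/4,0]  => -29/64
value_8 [RBBRRRBB]  L=[-1,-1/2,-15/32,-29/64]  R=[-7/16,-3/8,-1/4,0]  => -57/128
value_9 [RBBRRRBBB]  L=[-1,-1/2,-15/32,-29/64,-57/128]  R=[-7/16,-3/8,-1/4,0]  => -113/256
value_10 [RBBRRRBBBB]  L=[-1,-1/2,-15/32,-29/64,-57/128,-113/256]  R=[-7/16,-3/8,-1/4,0]  => -225/512
value_11 [RBBRRRBBBBB]  L=[-1,-1/2,-15/32,-29/64,-57/128,-113/256,-225/512]  R=[-7/16,-3/8,-1/4,0]  => -449/1024
value_12 [RBBRRRBBBBBB]  L=[-1,-1/2,-15/32,-29/64,-57/128,-113/256,-225/512,-449/1024]  R=[-7/16,-3/8,-1/4,0]  => -897/2048
value_13 [RBBRRRBBBBBBR]  L=[-1,-1/2,-15/32,-29/64,-57/128,-113/256,-225/512,-449/1024]  R=[-897/2048,-7/16,-3/8,-1/4,0]  => -1795/4096
value_14 [RBBRRRBBBBBBRR]  L=[-1,-1/2,-15/32,-29/64,-57/128,-113/256,-225/512,-449/1024]  R=[-1795/4096,-897/2048,-7/16,-3/8,-1/4,0]  => -3591/8192
value_15 [RBBRRRBBBBBBRRB]  L=[-1,-1/2,-15/32,-29/64,-57/128,-113/256,-225/512,-449/1024,-3591/8192]  R=[-1795/4096,-897/2048,-7/16,-3/8,-1/4,0]  => -7181/16384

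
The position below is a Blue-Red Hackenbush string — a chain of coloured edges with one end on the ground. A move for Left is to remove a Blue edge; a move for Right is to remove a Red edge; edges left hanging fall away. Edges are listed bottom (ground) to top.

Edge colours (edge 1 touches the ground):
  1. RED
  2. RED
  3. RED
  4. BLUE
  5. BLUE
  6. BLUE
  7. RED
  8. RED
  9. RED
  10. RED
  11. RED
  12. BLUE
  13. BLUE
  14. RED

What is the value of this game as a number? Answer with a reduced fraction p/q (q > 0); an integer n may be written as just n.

-4595/2048

value_1 [R]  L=[·]  R=[0]  so -1
value_2 [RR]  L=[·]  R=[-1; 0]  so -2
value_3 [RRR]  L=[·]  R=[-2; -1; 0]  so -3
value_4 [RRRB]  L=[-3]  R=[-2; -1; 0]  so -5/2
value_5 [RRRBB]  L=[-3; -5/2]  R=[-2; -1; 0]  so -9/4
value_6 [RRRBBB]  L=[-3; -5/2; -9/4]  R=[-2; -1; 0]  so -17/8
value_7 [RRRBBBR]  L=[-3; -5/2; -9/4]  R=[-17/8; -2; -1; 0]  so -35/16
value_8 [RRRBBBRR]  L=[-3; -5/2; -9/4]  R=[-35/16; -17/8; -2; -1; 0]  so -71/32
value_9 [RRRBBBRRR]  L=[-3; -5/2; -9/4]  R=[-71/32; -35/16; -17/8; -2; -1; 0]  so -143/64
value_10 [RRRBBBRRRR]  L=[-3; -5/2; -9/4]  R=[-143/64; -71/32; -35/16; -17/8; -2; -1; 0]  so -287/128
value_11 [RRRBBBRRRRR]  L=[-3; -5/2; -9/4]  R=[-287/128; -143/64; -71/32; -35/16; -17/8; -2; -1; 0]  so -575/256
value_12 [RRRBBBRRRRRB]  L=[-3; -5/2; -9/4; -575/256]  R=[-287/128; -143/64; -71/32; -35/16; -17/8; -2; -1; 0]  so -1149/512
value_13 [RRRBBBRRRRRBB]  L=[-3; -5/2; -9/4; -575/256; -1149/512]  R=[-287/128; -143/64; -71/32; -35/16; -17/8; -2; -1; 0]  so -2297/1024
value_14 [RRRBBBRRRRRBBR]  L=[-3; -5/2; -9/4; -575/256; -1149/512]  R=[-2297/1024; -287/128; -143/64; -71/32; -35/16; -17/8; -2; -1; 0]  so -4595/2048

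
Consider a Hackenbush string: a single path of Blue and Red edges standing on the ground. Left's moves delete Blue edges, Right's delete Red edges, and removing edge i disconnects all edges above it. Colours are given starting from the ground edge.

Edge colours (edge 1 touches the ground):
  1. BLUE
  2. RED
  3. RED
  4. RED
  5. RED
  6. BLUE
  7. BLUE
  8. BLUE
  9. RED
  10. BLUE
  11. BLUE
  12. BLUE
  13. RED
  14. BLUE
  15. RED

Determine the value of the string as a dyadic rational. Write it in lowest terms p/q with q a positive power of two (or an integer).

1 of 15 · B · max L 0 · min R +∞ => 1
2 of 15 · BR · max L 0 · min R 1 => 1/2
3 of 15 · BRR · max L 0 · min R 1/2 => 1/4
4 of 15 · BRRR · max L 0 · min R 1/4 => 1/8
5 of 15 · BRRRR · max L 0 · min R 1/8 => 1/16
6 of 15 · BRRRRB · max L 1/16 · min R 1/8 => 3/32
7 of 15 · BRRRRBB · max L 3/32 · min R 1/8 => 7/64
8 of 15 · BRRRRBBB · max L 7/64 · min R 1/8 => 15/128
9 of 15 · BRRRRBBBR · max L 7/64 · min R 15/128 => 29/256
10 of 15 · BRRRRBBBRB · max L 29/256 · min R 15/128 => 59/512
11 of 15 · BRRRRBBBRBB · max L 59/512 · min R 15/128 => 119/1024
12 of 15 · BRRRRBBBRBBB · max L 119/1024 · min R 15/128 => 239/2048
13 of 15 · BRRRRBBBRBBBR · max L 119/1024 · min R 239/2048 => 477/4096
14 of 15 · BRRRRBBBRBBBRB · max L 477/4096 · min R 239/2048 => 955/8192
15 of 15 · BRRRRBBBRBBBRBR · max L 477/4096 · min R 955/8192 => 1909/16384

1909/16384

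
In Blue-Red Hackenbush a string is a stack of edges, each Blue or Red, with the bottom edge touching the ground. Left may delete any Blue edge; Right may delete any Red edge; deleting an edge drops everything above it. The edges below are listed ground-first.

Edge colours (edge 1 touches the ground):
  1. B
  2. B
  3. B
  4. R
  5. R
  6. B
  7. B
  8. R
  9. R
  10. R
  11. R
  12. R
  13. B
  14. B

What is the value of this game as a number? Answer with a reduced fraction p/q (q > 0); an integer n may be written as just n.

4871/2048

Build v(s[:k]) for k = 1..14, string s = B B B R R B B R R R R R B B.
1 of 14 · B · max L 0 · min R +∞ so 1
2 of 14 · BB · max L 1 · min R +∞ so 2
3 of 14 · BBB · max L 2 · min R +∞ so 3
4 of 14 · BBBR · max L 2 · min R 3 so 5/2
5 of 14 · BBBRR · max L 2 · min R 5/2 so 9/4
6 of 14 · BBBRRB · max L 9/4 · min R 5/2 so 19/8
7 of 14 · BBBRRBB · max L 19/8 · min R 5/2 so 39/16
8 of 14 · BBBRRBBR · max L 19/8 · min R 39/16 so 77/32
9 of 14 · BBBRRBBRR · max L 19/8 · min R 77/32 so 153/64
10 of 14 · BBBRRBBRRR · max L 19/8 · min R 153/64 so 305/128
11 of 14 · BBBRRBBRRRR · max L 19/8 · min R 305/128 so 609/256
12 of 14 · BBBRRBBRRRRR · max L 19/8 · min R 609/256 so 1217/512
13 of 14 · BBBRRBBRRRRRB · max L 1217/512 · min R 609/256 so 2435/1024
14 of 14 · BBBRRBBRRRRRBB · max L 2435/1024 · min R 609/256 so 4871/2048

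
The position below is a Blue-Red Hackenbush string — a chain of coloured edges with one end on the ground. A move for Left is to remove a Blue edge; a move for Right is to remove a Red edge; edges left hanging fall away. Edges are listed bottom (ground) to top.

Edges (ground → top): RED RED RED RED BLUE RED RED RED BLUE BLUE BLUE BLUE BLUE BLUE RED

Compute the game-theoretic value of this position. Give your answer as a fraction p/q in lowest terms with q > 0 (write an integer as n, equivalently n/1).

-7939/2048

R: Left {  }, Right { 0 } gives simplest -1
RR: Left {  }, Right { -1; 0 } gives simplest -2
RRR: Left {  }, Right { -2; -1; 0 } gives simplest -3
RRRR: Left {  }, Right { -3; -2; -1; 0 } gives simplest -4
RRRRB: Left { -4 }, Right { -3; -2; -1; 0 } gives simplest -7/2
RRRRBR: Left { -4 }, Right { -7/2; -3; -2; -1; 0 } gives simplest -15/4
RRRRBRR: Left { -4 }, Right { -15/4; -7/2; -3; -2; -1; 0 } gives simplest -31/8
RRRRBRRR: Left { -4 }, Right { -31/8; -15/4; -7/2; -3; -2; -1; 0 } gives simplest -63/16
RRRRBRRRB: Left { -4; -63/16 }, Right { -31/8; -15/4; -7/2; -3; -2; -1; 0 } gives simplest -125/32
RRRRBRRRBB: Left { -4; -63/16; -125/32 }, Right { -31/8; -15/4; -7/2; -3; -2; -1; 0 } gives simplest -249/64
RRRRBRRRBBB: Left { -4; -63/16; -125/32; -249/64 }, Right { -31/8; -15/4; -7/2; -3; -2; -1; 0 } gives simplest -497/128
RRRRBRRRBBBB: Left { -4; -63/16; -125/32; -249/64; -497/128 }, Right { -31/8; -15/4; -7/2; -3; -2; -1; 0 } gives simplest -993/256
RRRRBRRRBBBBB: Left { -4; -63/16; -125/32; -249/64; -497/128; -993/256 }, Right { -31/8; -15/4; -7/2; -3; -2; -1; 0 } gives simplest -1985/512
RRRRBRRRBBBBBB: Left { -4; -63/16; -125/32; -249/64; -497/128; -993/256; -1985/512 }, Right { -31/8; -15/4; -7/2; -3; -2; -1; 0 } gives simplest -3969/1024
RRRRBRRRBBBBBBR: Left { -4; -63/16; -125/32; -249/64; -497/128; -993/256; -1985/512 }, Right { -3969/1024; -31/8; -15/4; -7/2; -3; -2; -1; 0 } gives simplest -7939/2048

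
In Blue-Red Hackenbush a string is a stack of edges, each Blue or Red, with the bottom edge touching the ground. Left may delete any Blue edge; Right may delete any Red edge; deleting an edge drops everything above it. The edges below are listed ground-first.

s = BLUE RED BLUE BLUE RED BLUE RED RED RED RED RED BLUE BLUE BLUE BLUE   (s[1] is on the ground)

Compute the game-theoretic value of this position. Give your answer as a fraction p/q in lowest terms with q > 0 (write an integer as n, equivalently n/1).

Recurse on prefixes of the 15-edge string BLUE RED BLUE BLUE RED BLUE RED RED RED RED RED BLUE BLUE BLUE BLUE:
1 of 15 · B · max L 0 · min R +∞ => 1
2 of 15 · BR · max L 0 · min R 1 => 1/2
3 of 15 · BRB · max L 1/2 · min R 1 => 3/4
4 of 15 · BRBB · max L 3/4 · min R 1 => 7/8
5 of 15 · BRBBR · max L 3/4 · min R 7/8 => 13/16
6 of 15 · BRBBRB · max L 13/16 · min R 7/8 => 27/32
7 of 15 · BRBBRBR · max L 13/16 · min R 27/32 => 53/64
8 of 15 · BRBBRBRR · max L 13/16 · min R 53/64 => 105/128
9 of 15 · BRBBRBRRR · max L 13/16 · min R 105/128 => 209/256
10 of 15 · BRBBRBRRRR · max L 13/16 · min R 209/256 => 417/512
11 of 15 · BRBBRBRRRRR · max L 13/16 · min R 417/512 => 833/1024
12 of 15 · BRBBRBRRRRRB · max L 833/1024 · min R 417/512 => 1667/2048
13 of 15 · BRBBRBRRRRRBB · max L 1667/2048 · min R 417/512 => 3335/4096
14 of 15 · BRBBRBRRRRRBBB · max L 3335/4096 · min R 417/512 => 6671/8192
15 of 15 · BRBBRBRRRRRBBBB · max L 6671/8192 · min R 417/512 => 13343/16384

13343/16384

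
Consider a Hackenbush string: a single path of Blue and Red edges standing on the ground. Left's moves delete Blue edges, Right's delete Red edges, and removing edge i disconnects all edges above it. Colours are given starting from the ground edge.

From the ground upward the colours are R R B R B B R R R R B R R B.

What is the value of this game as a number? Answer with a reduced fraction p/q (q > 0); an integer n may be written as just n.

-6637/4096

Prefix values for R R B R B B R R R R B R R B via {L|R} + simplicity:
g_1 [R]  L=[∅]  R=[0]  — -1
g_2 [RR]  L=[∅]  R=[-1 0]  — -2
g_3 [RRB]  L=[-2]  R=[-1 0]  — -3/2
g_4 [RRBR]  L=[-2]  R=[-3/2 -1 0]  — -7/4
g_5 [RRBRB]  L=[-2 -7/4]  R=[-3/2 -1 0]  — -13/8
g_6 [RRBRBB]  L=[-2 -7/4 -13/8]  R=[-3/2 -1 0]  — -25/16
g_7 [RRBRBBR]  L=[-2 -7/4 -13/8]  R=[-25/16 -3/2 -1 0]  — -51/32
g_8 [RRBRBBRR]  L=[-2 -7/4 -13/8]  R=[-51/32 -25/16 -3/2 -1 0]  — -103/64
g_9 [RRBRBBRRR]  L=[-2 -7/4 -13/8]  R=[-103/64 -51/32 -25/16 -3/2 -1 0]  — -207/128
g_10 [RRBRBBRRRR]  L=[-2 -7/4 -13/8]  R=[-207/128 -103/64 -51/32 -25/16 -3/2 -1 0]  — -415/256
g_11 [RRBRBBRRRRB]  L=[-2 -7/4 -13/8 -415/256]  R=[-207/128 -103/64 -51/32 -25/16 -3/2 -1 0]  — -829/512
g_12 [RRBRBBRRRRBR]  L=[-2 -7/4 -13/8 -415/256]  R=[-829/512 -207/128 -103/64 -51/32 -25/16 -3/2 -1 0]  — -1659/1024
g_13 [RRBRBBRRRRBRR]  L=[-2 -7/4 -13/8 -415/256]  R=[-1659/1024 -829/512 -207/128 -103/64 -51/32 -25/16 -3/2 -1 0]  — -3319/2048
g_14 [RRBRBBRRRRBRRB]  L=[-2 -7/4 -13/8 -415/256 -3319/2048]  R=[-1659/1024 -829/512 -207/128 -103/64 -51/32 -25/16 -3/2 -1 0]  — -6637/4096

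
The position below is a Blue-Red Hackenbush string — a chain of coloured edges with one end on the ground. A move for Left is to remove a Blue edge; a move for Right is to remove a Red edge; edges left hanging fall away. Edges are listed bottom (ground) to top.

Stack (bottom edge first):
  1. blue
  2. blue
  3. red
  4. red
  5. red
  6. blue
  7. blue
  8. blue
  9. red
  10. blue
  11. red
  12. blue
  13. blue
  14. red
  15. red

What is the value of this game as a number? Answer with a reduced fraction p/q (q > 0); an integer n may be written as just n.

Prefix values for blue blue red red red blue blue blue red blue red blue blue red red via {L|R} + simplicity:
b: Left { 0 }, Right { none } -> simplest 1
bb: Left { 0; 1 }, Right { none } -> simplest 2
bbr: Left { 0; 1 }, Right { 2 } -> simplest 3/2
bbrr: Left { 0; 1 }, Right { 3/2; 2 } -> simplest 5/4
bbrrr: Left { 0; 1 }, Right { 5/4; 3/2; 2 } -> simplest 9/8
bbrrrb: Left { 0; 1; 9/8 }, Right { 5/4; 3/2; 2 } -> simplest 19/16
bbrrrbb: Left { 0; 1; 9/8; 19/16 }, Right { 5/4; 3/2; 2 } -> simplest 39/32
bbrrrbbb: Left { 0; 1; 9/8; 19/16; 39/32 }, Right { 5/4; 3/2; 2 } -> simplest 79/64
bbrrrbbbr: Left { 0; 1; 9/8; 19/16; 39/32 }, Right { 79/64; 5/4; 3/2; 2 } -> simplest 157/128
bbrrrbbbrb: Left { 0; 1; 9/8; 19/16; 39/32; 157/128 }, Right { 79/64; 5/4; 3/2; 2 } -> simplest 315/256
bbrrrbbbrbr: Left { 0; 1; 9/8; 19/16; 39/32; 157/128 }, Right { 315/256; 79/64; 5/4; 3/2; 2 } -> simplest 629/512
bbrrrbbbrbrb: Left { 0; 1; 9/8; 19/16; 39/32; 157/128; 629/512 }, Right { 315/256; 79/64; 5/4; 3/2; 2 } -> simplest 1259/1024
bbrrrbbbrbrbb: Left { 0; 1; 9/8; 19/16; 39/32; 157/128; 629/512; 1259/1024 }, Right { 315/256; 79/64; 5/4; 3/2; 2 } -> simplest 2519/2048
bbrrrbbbrbrbbr: Left { 0; 1; 9/8; 19/16; 39/32; 157/128; 629/512; 1259/1024 }, Right { 2519/2048; 315/256; 79/64; 5/4; 3/2; 2 } -> simplest 5037/4096
bbrrrbbbrbrbbrr: Left { 0; 1; 9/8; 19/16; 39/32; 157/128; 629/512; 1259/1024 }, Right { 5037/4096; 2519/2048; 315/256; 79/64; 5/4; 3/2; 2 } -> simplest 10073/8192

10073/8192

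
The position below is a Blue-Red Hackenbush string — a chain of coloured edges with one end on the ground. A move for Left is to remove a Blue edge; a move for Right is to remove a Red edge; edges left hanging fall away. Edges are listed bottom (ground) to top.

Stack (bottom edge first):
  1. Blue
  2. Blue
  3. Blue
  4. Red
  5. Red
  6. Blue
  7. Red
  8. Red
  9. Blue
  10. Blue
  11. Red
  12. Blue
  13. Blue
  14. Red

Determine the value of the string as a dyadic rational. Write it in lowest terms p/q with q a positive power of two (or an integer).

val_1 [B]  L=[0]  R=[·]  so 1
val_2 [BB]  L=[0; 1]  R=[·]  so 2
val_3 [BBB]  L=[0; 1; 2]  R=[·]  so 3
val_4 [BBBR]  L=[0; 1; 2]  R=[3]  so 5/2
val_5 [BBBRR]  L=[0; 1; 2]  R=[5/2; 3]  so 9/4
val_6 [BBBRRB]  L=[0; 1; 2; 9/4]  R=[5/2; 3]  so 19/8
val_7 [BBBRRBR]  L=[0; 1; 2; 9/4]  R=[19/8; 5/2; 3]  so 37/16
val_8 [BBBRRBRR]  L=[0; 1; 2; 9/4]  R=[37/16; 19/8; 5/2; 3]  so 73/32
val_9 [BBBRRBRRB]  L=[0; 1; 2; 9/4; 73/32]  R=[37/16; 19/8; 5/2; 3]  so 147/64
val_10 [BBBRRBRRBB]  L=[0; 1; 2; 9/4; 73/32; 147/64]  R=[37/16; 19/8; 5/2; 3]  so 295/128
val_11 [BBBRRBRRBBR]  L=[0; 1; 2; 9/4; 73/32; 147/64]  R=[295/128; 37/16; 19/8; 5/2; 3]  so 589/256
val_12 [BBBRRBRRBBRB]  L=[0; 1; 2; 9/4; 73/32; 147/64; 589/256]  R=[295/128; 37/16; 19/8; 5/2; 3]  so 1179/512
val_13 [BBBRRBRRBBRBB]  L=[0; 1; 2; 9/4; 73/32; 147/64; 589/256; 1179/512]  R=[295/128; 37/16; 19/8; 5/2; 3]  so 2359/1024
val_14 [BBBRRBRRBBRBBR]  L=[0; 1; 2; 9/4; 73/32; 147/64; 589/256; 1179/512]  R=[2359/1024; 295/128; 37/16; 19/8; 5/2; 3]  so 4717/2048

4717/2048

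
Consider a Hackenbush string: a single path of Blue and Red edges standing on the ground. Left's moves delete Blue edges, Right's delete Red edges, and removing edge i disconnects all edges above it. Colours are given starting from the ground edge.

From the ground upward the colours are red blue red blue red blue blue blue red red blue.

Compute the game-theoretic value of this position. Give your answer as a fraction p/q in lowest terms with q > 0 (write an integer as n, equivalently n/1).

-653/1024

g(r) = {  | 0 } — -1
g(rb) = { -1 | 0 } — -1/2
g(rbr) = { -1 | -1/2; 0 } — -3/4
g(rbrb) = { -1; -3/4 | -1/2; 0 } — -5/8
g(rbrbr) = { -1; -3/4 | -5/8; -1/2; 0 } — -11/16
g(rbrbrb) = { -1; -3/4; -11/16 | -5/8; -1/2; 0 } — -21/32
g(rbrbrbb) = { -1; -3/4; -11/16; -21/32 | -5/8; -1/2; 0 } — -41/64
g(rbrbrbbb) = { -1; -3/4; -11/16; -21/32; -41/64 | -5/8; -1/2; 0 } — -81/128
g(rbrbrbbbr) = { -1; -3/4; -11/16; -21/32; -41/64 | -81/128; -5/8; -1/2; 0 } — -163/256
g(rbrbrbbbrr) = { -1; -3/4; -11/16; -21/32; -41/64 | -163/256; -81/128; -5/8; -1/2; 0 } — -327/512
g(rbrbrbbbrrb) = { -1; -3/4; -11/16; -21/32; -41/64; -327/512 | -163/256; -81/128; -5/8; -1/2; 0 } — -653/1024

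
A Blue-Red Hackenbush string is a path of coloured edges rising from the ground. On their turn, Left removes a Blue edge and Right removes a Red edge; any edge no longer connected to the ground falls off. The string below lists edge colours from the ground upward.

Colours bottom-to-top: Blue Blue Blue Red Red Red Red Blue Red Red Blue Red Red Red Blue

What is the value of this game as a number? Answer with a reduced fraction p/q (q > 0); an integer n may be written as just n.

8483/4096

Recurse on prefixes of the 15-edge string Blue Blue Blue Red Red Red Red Blue Red Red Blue Red Red Red Blue:
val_1 [B]  L=[0]  R=[·]  gives 1
val_2 [BB]  L=[0,1]  R=[·]  gives 2
val_3 [BBB]  L=[0,1,2]  R=[·]  gives 3
val_4 [BBBR]  L=[0,1,2]  R=[3]  gives 5/2
val_5 [BBBRR]  L=[0,1,2]  R=[5/2,3]  gives 9/4
val_6 [BBBRRR]  L=[0,1,2]  R=[9/4,5/2,3]  gives 17/8
val_7 [BBBRRRR]  L=[0,1,2]  R=[17/8,9/4,5/2,3]  gives 33/16
val_8 [BBBRRRRB]  L=[0,1,2,33/16]  R=[17/8,9/4,5/2,3]  gives 67/32
val_9 [BBBRRRRBR]  L=[0,1,2,33/16]  R=[67/32,17/8,9/4,5/2,3]  gives 133/64
val_10 [BBBRRRRBRR]  L=[0,1,2,33/16]  R=[133/64,67/32,17/8,9/4,5/2,3]  gives 265/128
val_11 [BBBRRRRBRRB]  L=[0,1,2,33/16,265/128]  R=[133/64,67/32,17/8,9/4,5/2,3]  gives 531/256
val_12 [BBBRRRRBRRBR]  L=[0,1,2,33/16,265/128]  R=[531/256,133/64,67/32,17/8,9/4,5/2,3]  gives 1061/512
val_13 [BBBRRRRBRRBRR]  L=[0,1,2,33/16,265/128]  R=[1061/512,531/256,133/64,67/32,17/8,9/4,5/2,3]  gives 2121/1024
val_14 [BBBRRRRBRRBRRR]  L=[0,1,2,33/16,265/128]  R=[2121/1024,1061/512,531/256,133/64,67/32,17/8,9/4,5/2,3]  gives 4241/2048
val_15 [BBBRRRRBRRBRRRB]  L=[0,1,2,33/16,265/128,4241/2048]  R=[2121/1024,1061/512,531/256,133/64,67/32,17/8,9/4,5/2,3]  gives 8483/4096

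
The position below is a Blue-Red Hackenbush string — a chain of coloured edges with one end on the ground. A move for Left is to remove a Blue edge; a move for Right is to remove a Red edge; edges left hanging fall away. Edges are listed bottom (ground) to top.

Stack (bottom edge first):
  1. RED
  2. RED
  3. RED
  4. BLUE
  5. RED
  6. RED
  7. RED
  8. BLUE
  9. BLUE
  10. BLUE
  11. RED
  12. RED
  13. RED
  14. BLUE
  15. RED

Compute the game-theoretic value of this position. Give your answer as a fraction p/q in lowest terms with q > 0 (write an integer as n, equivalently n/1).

-11835/4096

Prefix values for RED RED RED BLUE RED RED RED BLUE BLUE BLUE RED RED RED BLUE RED via {L|R} + simplicity:
R: Left { none }, Right { 0 } => simplest -1
RR: Left { none }, Right { -1 0 } => simplest -2
RRR: Left { none }, Right { -2 -1 0 } => simplest -3
RRRB: Left { -3 }, Right { -2 -1 0 } => simplest -5/2
RRRBR: Left { -3 }, Right { -5/2 -2 -1 0 } => simplest -11/4
RRRBRR: Left { -3 }, Right { -11/4 -5/2 -2 -1 0 } => simplest -23/8
RRRBRRR: Left { -3 }, Right { -23/8 -11/4 -5/2 -2 -1 0 } => simplest -47/16
RRRBRRRB: Left { -3 -47/16 }, Right { -23/8 -11/4 -5/2 -2 -1 0 } => simplest -93/32
RRRBRRRBB: Left { -3 -47/16 -93/32 }, Right { -23/8 -11/4 -5/2 -2 -1 0 } => simplest -185/64
RRRBRRRBBB: Left { -3 -47/16 -93/32 -185/64 }, Right { -23/8 -11/4 -5/2 -2 -1 0 } => simplest -369/128
RRRBRRRBBBR: Left { -3 -47/16 -93/32 -185/64 }, Right { -369/128 -23/8 -11/4 -5/2 -2 -1 0 } => simplest -739/256
RRRBRRRBBBRR: Left { -3 -47/16 -93/32 -185/64 }, Right { -739/256 -369/128 -23/8 -11/4 -5/2 -2 -1 0 } => simplest -1479/512
RRRBRRRBBBRRR: Left { -3 -47/16 -93/32 -185/64 }, Right { -1479/512 -739/256 -369/128 -23/8 -11/4 -5/2 -2 -1 0 } => simplest -2959/1024
RRRBRRRBBBRRRB: Left { -3 -47/16 -93/32 -185/64 -2959/1024 }, Right { -1479/512 -739/256 -369/128 -23/8 -11/4 -5/2 -2 -1 0 } => simplest -5917/2048
RRRBRRRBBBRRRBR: Left { -3 -47/16 -93/32 -185/64 -2959/1024 }, Right { -5917/2048 -1479/512 -739/256 -369/128 -23/8 -11/4 -5/2 -2 -1 0 } => simplest -11835/4096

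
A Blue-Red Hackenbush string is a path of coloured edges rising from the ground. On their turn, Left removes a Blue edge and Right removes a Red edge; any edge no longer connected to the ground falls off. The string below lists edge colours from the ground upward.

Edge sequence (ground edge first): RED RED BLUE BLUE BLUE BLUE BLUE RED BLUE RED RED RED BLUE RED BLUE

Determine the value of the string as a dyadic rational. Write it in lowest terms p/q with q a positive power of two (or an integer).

-8565/8192

G(R) = { ∅ | 0 } — -1
G(RR) = { ∅ | -1; 0 } — -2
G(RRB) = { -2 | -1; 0 } — -3/2
G(RRBB) = { -2; -3/2 | -1; 0 } — -5/4
G(RRBBB) = { -2; -3/2; -5/4 | -1; 0 } — -9/8
G(RRBBBB) = { -2; -3/2; -5/4; -9/8 | -1; 0 } — -17/16
G(RRBBBBB) = { -2; -3/2; -5/4; -9/8; -17/16 | -1; 0 } — -33/32
G(RRBBBBBR) = { -2; -3/2; -5/4; -9/8; -17/16 | -33/32; -1; 0 } — -67/64
G(RRBBBBBRB) = { -2; -3/2; -5/4; -9/8; -17/16; -67/64 | -33/32; -1; 0 } — -133/128
G(RRBBBBBRBR) = { -2; -3/2; -5/4; -9/8; -17/16; -67/64 | -133/128; -33/32; -1; 0 } — -267/256
G(RRBBBBBRBRR) = { -2; -3/2; -5/4; -9/8; -17/16; -67/64 | -267/256; -133/128; -33/32; -1; 0 } — -535/512
G(RRBBBBBRBRRR) = { -2; -3/2; -5/4; -9/8; -17/16; -67/64 | -535/512; -267/256; -133/128; -33/32; -1; 0 } — -1071/1024
G(RRBBBBBRBRRRB) = { -2; -3/2; -5/4; -9/8; -17/16; -67/64; -1071/1024 | -535/512; -267/256; -133/128; -33/32; -1; 0 } — -2141/2048
G(RRBBBBBRBRRRBR) = { -2; -3/2; -5/4; -9/8; -17/16; -67/64; -1071/1024 | -2141/2048; -535/512; -267/256; -133/128; -33/32; -1; 0 } — -4283/4096
G(RRBBBBBRBRRRBRB) = { -2; -3/2; -5/4; -9/8; -17/16; -67/64; -1071/1024; -4283/4096 | -2141/2048; -535/512; -267/256; -133/128; -33/32; -1; 0 } — -8565/8192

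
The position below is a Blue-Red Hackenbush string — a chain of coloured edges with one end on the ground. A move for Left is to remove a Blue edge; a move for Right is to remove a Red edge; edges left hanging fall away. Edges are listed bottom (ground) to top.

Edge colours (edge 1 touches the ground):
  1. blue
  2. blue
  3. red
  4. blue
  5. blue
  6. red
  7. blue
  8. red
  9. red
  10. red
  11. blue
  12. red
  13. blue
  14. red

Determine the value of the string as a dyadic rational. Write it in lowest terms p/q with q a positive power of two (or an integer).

7445/4096

Build G(s[:k]) for k = 1..14, string s = blue blue red blue blue red blue red red red blue red blue red.
G(b) = { 0 |  } -> 1
G(bb) = { 0, 1 |  } -> 2
G(bbr) = { 0, 1 | 2 } -> 3/2
G(bbrb) = { 0, 1, 3/2 | 2 } -> 7/4
G(bbrbb) = { 0, 1, 3/2, 7/4 | 2 } -> 15/8
G(bbrbbr) = { 0, 1, 3/2, 7/4 | 15/8, 2 } -> 29/16
G(bbrbbrb) = { 0, 1, 3/2, 7/4, 29/16 | 15/8, 2 } -> 59/32
G(bbrbbrbr) = { 0, 1, 3/2, 7/4, 29/16 | 59/32, 15/8, 2 } -> 117/64
G(bbrbbrbrr) = { 0, 1, 3/2, 7/4, 29/16 | 117/64, 59/32, 15/8, 2 } -> 233/128
G(bbrbbrbrrr) = { 0, 1, 3/2, 7/4, 29/16 | 233/128, 117/64, 59/32, 15/8, 2 } -> 465/256
G(bbrbbrbrrrb) = { 0, 1, 3/2, 7/4, 29/16, 465/256 | 233/128, 117/64, 59/32, 15/8, 2 } -> 931/512
G(bbrbbrbrrrbr) = { 0, 1, 3/2, 7/4, 29/16, 465/256 | 931/512, 233/128, 117/64, 59/32, 15/8, 2 } -> 1861/1024
G(bbrbbrbrrrbrb) = { 0, 1, 3/2, 7/4, 29/16, 465/256, 1861/1024 | 931/512, 233/128, 117/64, 59/32, 15/8, 2 } -> 3723/2048
G(bbrbbrbrrrbrbr) = { 0, 1, 3/2, 7/4, 29/16, 465/256, 1861/1024 | 3723/2048, 931/512, 233/128, 117/64, 59/32, 15/8, 2 } -> 7445/4096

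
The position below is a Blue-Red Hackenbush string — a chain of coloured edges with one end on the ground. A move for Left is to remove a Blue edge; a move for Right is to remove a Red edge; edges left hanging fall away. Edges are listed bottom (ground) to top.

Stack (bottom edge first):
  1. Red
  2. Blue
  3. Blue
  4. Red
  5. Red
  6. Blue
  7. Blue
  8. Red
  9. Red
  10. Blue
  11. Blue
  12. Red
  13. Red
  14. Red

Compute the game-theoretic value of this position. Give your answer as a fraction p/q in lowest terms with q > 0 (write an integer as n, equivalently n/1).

Build value(s[:k]) for k = 1..14, string s = Red Blue Blue Red Red Blue Blue Red Red Blue Blue Red Red Red.
step 1: add Red to get R; options L={ ∅ } R={ 0 } gives -1
step 2: add Blue to get RB; options L={ -1 } R={ 0 } gives -1/2
step 3: add Blue to get RBB; options L={ -1, -1/2 } R={ 0 } gives -1/4
step 4: add Red to get RBBR; options L={ -1, -1/2 } R={ -1/4, 0 } gives -3/8
step 5: add Red to get RBBRR; options L={ -1, -1/2 } R={ -3/8, -1/4, 0 } gives -7/16
step 6: add Blue to get RBBRRB; options L={ -1, -1/2, -7/16 } R={ -3/8, -1/4, 0 } gives -13/32
step 7: add Blue to get RBBRRBB; options L={ -1, -1/2, -7/16, -13/32 } R={ -3/8, -1/4, 0 } gives -25/64
step 8: add Red to get RBBRRBBR; options L={ -1, -1/2, -7/16, -13/32 } R={ -25/64, -3/8, -1/4, 0 } gives -51/128
step 9: add Red to get RBBRRBBRR; options L={ -1, -1/2, -7/16, -13/32 } R={ -51/128, -25/64, -3/8, -1/4, 0 } gives -103/256
step 10: add Blue to get RBBRRBBRRB; options L={ -1, -1/2, -7/16, -13/32, -103/256 } R={ -51/128, -25/64, -3/8, -1/4, 0 } gives -205/512
step 11: add Blue to get RBBRRBBRRBB; options L={ -1, -1/2, -7/16, -13/32, -103/256, -205/512 } R={ -51/128, -25/64, -3/8, -1/4, 0 } gives -409/1024
step 12: add Red to get RBBRRBBRRBBR; options L={ -1, -1/2, -7/16, -13/32, -103/256, -205/512 } R={ -409/1024, -51/128, -25/64, -3/8, -1/4, 0 } gives -819/2048
step 13: add Red to get RBBRRBBRRBBRR; options L={ -1, -1/2, -7/16, -13/32, -103/256, -205/512 } R={ -819/2048, -409/1024, -51/128, -25/64, -3/8, -1/4, 0 } gives -1639/4096
step 14: add Red to get RBBRRBBRRBBRRR; options L={ -1, -1/2, -7/16, -13/32, -103/256, -205/512 } R={ -1639/4096, -819/2048, -409/1024, -51/128, -25/64, -3/8, -1/4, 0 } gives -3279/8192

-3279/8192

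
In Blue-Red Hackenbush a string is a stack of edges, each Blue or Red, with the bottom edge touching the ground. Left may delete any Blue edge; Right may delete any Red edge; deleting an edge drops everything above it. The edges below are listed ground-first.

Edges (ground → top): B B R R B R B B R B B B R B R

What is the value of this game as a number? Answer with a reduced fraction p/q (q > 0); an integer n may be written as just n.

v_1 [B]  L=[0]  R=[(no moves)]  → 1
v_2 [BB]  L=[0, 1]  R=[(no moves)]  → 2
v_3 [BBR]  L=[0, 1]  R=[2]  → 3/2
v_4 [BBRR]  L=[0, 1]  R=[3/2, 2]  → 5/4
v_5 [BBRRB]  L=[0, 1, 5/4]  R=[3/2, 2]  → 11/8
v_6 [BBRRBR]  L=[0, 1, 5/4]  R=[11/8, 3/2, 2]  → 21/16
v_7 [BBRRBRB]  L=[0, 1, 5/4, 21/16]  R=[11/8, 3/2, 2]  → 43/32
v_8 [BBRRBRBB]  L=[0, 1, 5/4, 21/16, 43/32]  R=[11/8, 3/2, 2]  → 87/64
v_9 [BBRRBRBBR]  L=[0, 1, 5/4, 21/16, 43/32]  R=[87/64, 11/8, 3/2, 2]  → 173/128
v_10 [BBRRBRBBRB]  L=[0, 1, 5/4, 21/16, 43/32, 173/128]  R=[87/64, 11/8, 3/2, 2]  → 347/256
v_11 [BBRRBRBBRBB]  L=[0, 1, 5/4, 21/16, 43/32, 173/128, 347/256]  R=[87/64, 11/8, 3/2, 2]  → 695/512
v_12 [BBRRBRBBRBBB]  L=[0, 1, 5/4, 21/16, 43/32, 173/128, 347/256, 695/512]  R=[87/64, 11/8, 3/2, 2]  → 1391/1024
v_13 [BBRRBRBBRBBBR]  L=[0, 1, 5/4, 21/16, 43/32, 173/128, 347/256, 695/512]  R=[1391/1024, 87/64, 11/8, 3/2, 2]  → 2781/2048
v_14 [BBRRBRBBRBBBRB]  L=[0, 1, 5/4, 21/16, 43/32, 173/128, 347/256, 695/512, 2781/2048]  R=[1391/1024, 87/64, 11/8, 3/2, 2]  → 5563/4096
v_15 [BBRRBRBBRBBBRBR]  L=[0, 1, 5/4, 21/16, 43/32, 173/128, 347/256, 695/512, 2781/2048]  R=[5563/4096, 1391/1024, 87/64, 11/8, 3/2, 2]  → 11125/8192

11125/8192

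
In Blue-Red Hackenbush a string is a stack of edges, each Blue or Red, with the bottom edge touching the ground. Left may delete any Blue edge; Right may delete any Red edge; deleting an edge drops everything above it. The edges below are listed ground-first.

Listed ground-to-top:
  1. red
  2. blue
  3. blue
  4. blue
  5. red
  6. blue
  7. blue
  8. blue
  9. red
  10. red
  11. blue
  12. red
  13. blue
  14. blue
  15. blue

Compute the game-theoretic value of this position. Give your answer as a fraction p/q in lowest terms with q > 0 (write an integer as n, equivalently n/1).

1 of 15 · r · max L −∞ · min R 0 → -1
2 of 15 · rb · max L -1 · min R 0 → -1/2
3 of 15 · rbb · max L -1/2 · min R 0 → -1/4
4 of 15 · rbbb · max L -1/4 · min R 0 → -1/8
5 of 15 · rbbbr · max L -1/4 · min R -1/8 → -3/16
6 of 15 · rbbbrb · max L -3/16 · min R -1/8 → -5/32
7 of 15 · rbbbrbb · max L -5/32 · min R -1/8 → -9/64
8 of 15 · rbbbrbbb · max L -9/64 · min R -1/8 → -17/128
9 of 15 · rbbbrbbbr · max L -9/64 · min R -17/128 → -35/256
10 of 15 · rbbbrbbbrr · max L -9/64 · min R -35/256 → -71/512
11 of 15 · rbbbrbbbrrb · max L -71/512 · min R -35/256 → -141/1024
12 of 15 · rbbbrbbbrrbr · max L -71/512 · min R -141/1024 → -283/2048
13 of 15 · rbbbrbbbrrbrb · max L -283/2048 · min R -141/1024 → -565/4096
14 of 15 · rbbbrbbbrrbrbb · max L -565/4096 · min R -141/1024 → -1129/8192
15 of 15 · rbbbrbbbrrbrbbb · max L -1129/8192 · min R -141/1024 → -2257/16384

-2257/16384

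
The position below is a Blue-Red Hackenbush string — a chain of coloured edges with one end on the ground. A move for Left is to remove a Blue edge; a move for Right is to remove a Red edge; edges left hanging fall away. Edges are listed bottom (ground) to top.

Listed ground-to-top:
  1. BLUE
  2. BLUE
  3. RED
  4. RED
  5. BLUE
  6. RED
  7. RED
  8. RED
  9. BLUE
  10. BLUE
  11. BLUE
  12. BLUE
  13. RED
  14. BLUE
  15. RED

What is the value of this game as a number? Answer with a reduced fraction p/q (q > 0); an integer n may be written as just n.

Build G(s[:k]) for k = 1..15, string s = BLUE BLUE RED RED BLUE RED RED RED BLUE BLUE BLUE BLUE RED BLUE RED.
B: Left { 0 }, Right { · } => simplest 1
BB: Left { 0; 1 }, Right { · } => simplest 2
BBR: Left { 0; 1 }, Right { 2 } => simplest 3/2
BBRR: Left { 0; 1 }, Right { 3/2; 2 } => simplest 5/4
BBRRB: Left { 0; 1; 5/4 }, Right { 3/2; 2 } => simplest 11/8
BBRRBR: Left { 0; 1; 5/4 }, Right { 11/8; 3/2; 2 } => simplest 21/16
BBRRBRR: Left { 0; 1; 5/4 }, Right { 21/16; 11/8; 3/2; 2 } => simplest 41/32
BBRRBRRR: Left { 0; 1; 5/4 }, Right { 41/32; 21/16; 11/8; 3/2; 2 } => simplest 81/64
BBRRBRRRB: Left { 0; 1; 5/4; 81/64 }, Right { 41/32; 21/16; 11/8; 3/2; 2 } => simplest 163/128
BBRRBRRRBB: Left { 0; 1; 5/4; 81/64; 163/128 }, Right { 41/32; 21/16; 11/8; 3/2; 2 } => simplest 327/256
BBRRBRRRBBB: Left { 0; 1; 5/4; 81/64; 163/128; 327/256 }, Right { 41/32; 21/16; 11/8; 3/2; 2 } => simplest 655/512
BBRRBRRRBBBB: Left { 0; 1; 5/4; 81/64; 163/128; 327/256; 655/512 }, Right { 41/32; 21/16; 11/8; 3/2; 2 } => simplest 1311/1024
BBRRBRRRBBBBR: Left { 0; 1; 5/4; 81/64; 163/128; 327/256; 655/512 }, Right { 1311/1024; 41/32; 21/16; 11/8; 3/2; 2 } => simplest 2621/2048
BBRRBRRRBBBBRB: Left { 0; 1; 5/4; 81/64; 163/128; 327/256; 655/512; 2621/2048 }, Right { 1311/1024; 41/32; 21/16; 11/8; 3/2; 2 } => simplest 5243/4096
BBRRBRRRBBBBRBR: Left { 0; 1; 5/4; 81/64; 163/128; 327/256; 655/512; 2621/2048 }, Right { 5243/4096; 1311/1024; 41/32; 21/16; 11/8; 3/2; 2 } => simplest 10485/8192

10485/8192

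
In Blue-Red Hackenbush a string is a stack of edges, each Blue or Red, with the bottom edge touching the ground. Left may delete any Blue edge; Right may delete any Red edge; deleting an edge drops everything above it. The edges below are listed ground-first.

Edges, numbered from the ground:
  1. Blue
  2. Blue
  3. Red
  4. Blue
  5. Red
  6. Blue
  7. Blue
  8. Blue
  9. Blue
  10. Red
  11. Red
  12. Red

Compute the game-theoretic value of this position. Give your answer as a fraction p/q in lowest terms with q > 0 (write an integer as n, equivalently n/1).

1777/1024

value(B) = { 0 | ∅ } — 1
value(BB) = { 0,1 | ∅ } — 2
value(BBR) = { 0,1 | 2 } — 3/2
value(BBRB) = { 0,1,3/2 | 2 } — 7/4
value(BBRBR) = { 0,1,3/2 | 7/4,2 } — 13/8
value(BBRBRB) = { 0,1,3/2,13/8 | 7/4,2 } — 27/16
value(BBRBRBB) = { 0,1,3/2,13/8,27/16 | 7/4,2 } — 55/32
value(BBRBRBBB) = { 0,1,3/2,13/8,27/16,55/32 | 7/4,2 } — 111/64
value(BBRBRBBBB) = { 0,1,3/2,13/8,27/16,55/32,111/64 | 7/4,2 } — 223/128
value(BBRBRBBBBR) = { 0,1,3/2,13/8,27/16,55/32,111/64 | 223/128,7/4,2 } — 445/256
value(BBRBRBBBBRR) = { 0,1,3/2,13/8,27/16,55/32,111/64 | 445/256,223/128,7/4,2 } — 889/512
value(BBRBRBBBBRRR) = { 0,1,3/2,13/8,27/16,55/32,111/64 | 889/512,445/256,223/128,7/4,2 } — 1777/1024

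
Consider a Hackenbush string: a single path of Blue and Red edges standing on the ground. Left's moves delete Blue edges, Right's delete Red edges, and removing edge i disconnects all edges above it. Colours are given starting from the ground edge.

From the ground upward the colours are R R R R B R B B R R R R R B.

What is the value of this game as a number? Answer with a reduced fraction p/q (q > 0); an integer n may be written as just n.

Build v(s[:k]) for k = 1..14, string s = R R R R B R B B R R R R R B.
edge 1 of 14 (R): { ∅ | 0 } = -1
edge 2 of 14 (R): { ∅ | -1 0 } = -2
edge 3 of 14 (R): { ∅ | -2 -1 0 } = -3
edge 4 of 14 (R): { ∅ | -3 -2 -1 0 } = -4
edge 5 of 14 (B): { -4 | -3 -2 -1 0 } = -7/2
edge 6 of 14 (R): { -4 | -7/2 -3 -2 -1 0 } = -15/4
edge 7 of 14 (B): { -4 -15/4 | -7/2 -3 -2 -1 0 } = -29/8
edge 8 of 14 (B): { -4 -15/4 -29/8 | -7/2 -3 -2 -1 0 } = -57/16
edge 9 of 14 (R): { -4 -15/4 -29/8 | -57/16 -7/2 -3 -2 -1 0 } = -115/32
edge 10 of 14 (R): { -4 -15/4 -29/8 | -115/32 -57/16 -7/2 -3 -2 -1 0 } = -231/64
edge 11 of 14 (R): { -4 -15/4 -29/8 | -231/64 -115/32 -57/16 -7/2 -3 -2 -1 0 } = -463/128
edge 12 of 14 (R): { -4 -15/4 -29/8 | -463/128 -231/64 -115/32 -57/16 -7/2 -3 -2 -1 0 } = -927/256
edge 13 of 14 (R): { -4 -15/4 -29/8 | -927/256 -463/128 -231/64 -115/32 -57/16 -7/2 -3 -2 -1 0 } = -1855/512
edge 14 of 14 (B): { -4 -15/4 -29/8 -1855/512 | -927/256 -463/128 -231/64 -115/32 -57/16 -7/2 -3 -2 -1 0 } = -3709/1024

-3709/1024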